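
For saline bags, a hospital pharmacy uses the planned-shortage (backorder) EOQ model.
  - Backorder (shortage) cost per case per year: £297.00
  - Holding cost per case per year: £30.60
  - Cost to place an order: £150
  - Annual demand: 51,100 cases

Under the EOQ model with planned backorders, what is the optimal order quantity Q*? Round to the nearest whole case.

Basic EOQ = √(2·51,100·150/30.6) = 707.800
Backorder adjustment √((H+b)/b) = √((30.6+297)/297) = 1.0503
Q* = 707.800 × 1.0503 ≈ 743.37

743 cases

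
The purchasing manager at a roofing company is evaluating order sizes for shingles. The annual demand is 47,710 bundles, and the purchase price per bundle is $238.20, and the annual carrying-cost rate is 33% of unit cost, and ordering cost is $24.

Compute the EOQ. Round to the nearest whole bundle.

171 bundles

H = i·C = 0.33 × $238.2 = $78.6060 per bundle-year
Optimal lot size Q* = (2 × 47,710 × $24 / $78.606)^½ ≈ 170.69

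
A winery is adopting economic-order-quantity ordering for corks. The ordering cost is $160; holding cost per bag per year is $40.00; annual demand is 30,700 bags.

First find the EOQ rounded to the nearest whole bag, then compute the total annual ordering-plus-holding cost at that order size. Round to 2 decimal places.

$19,823.23

EOQ = √(2DS/H) = √(2 × 30,700 × 160 / 40)
    = √(245,600.00) ≈ 495.58 → Q = 496 bags
Ordering: D/Q × S = 30,700/496 × $160 = $9,903.23
Holding:  Q/2 × H = 496/2 × $40 = $9,920.00
Total = $9,903.23 + $9,920.00 = $19,823.23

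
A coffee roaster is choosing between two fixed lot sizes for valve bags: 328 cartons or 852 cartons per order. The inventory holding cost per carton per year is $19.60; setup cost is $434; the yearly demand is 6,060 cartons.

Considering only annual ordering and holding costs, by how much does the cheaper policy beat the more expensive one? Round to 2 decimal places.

$203.69

TC(Q) = (D/Q)S + (Q/2)H
TC(328) = (6,060/328)×434 + (328/2)×19.6 = $11,232.81
TC(852) = (6,060/852)×434 + (852/2)×19.6 = $11,436.50
|ΔTC| = |$11,232.81 − $11,436.50| = $203.69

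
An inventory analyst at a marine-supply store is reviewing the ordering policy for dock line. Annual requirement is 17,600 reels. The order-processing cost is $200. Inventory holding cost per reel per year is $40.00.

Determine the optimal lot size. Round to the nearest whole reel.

Q* = √(2·D·S / H) = √(2·17,600·200 / 40) = √176,000.0 ≈ 419.52

420 reels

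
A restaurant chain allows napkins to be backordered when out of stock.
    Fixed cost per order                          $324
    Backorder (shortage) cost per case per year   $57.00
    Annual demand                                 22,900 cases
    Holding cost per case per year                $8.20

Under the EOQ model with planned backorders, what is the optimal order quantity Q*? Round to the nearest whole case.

1,439 cases

Q* = √(2DS/H) · √((H + b)/b)
   = √(2 × 22,900 × 324 / 8.2) · √((8.2 + 57) / 57)
   = 1,345.235 × 1.0695 ≈ 1,438.75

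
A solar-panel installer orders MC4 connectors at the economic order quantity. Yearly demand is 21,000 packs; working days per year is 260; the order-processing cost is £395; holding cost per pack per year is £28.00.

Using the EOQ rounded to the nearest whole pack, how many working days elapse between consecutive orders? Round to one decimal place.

2DS/H = 2·21,000·395/28 = 592,500.00
EOQ = √592,500.00 ≈ 769.74 → Q = 770 packs
Days between orders = 260 / (D/Q) = 260 / 27.273 ≈ 9.533

9.5 days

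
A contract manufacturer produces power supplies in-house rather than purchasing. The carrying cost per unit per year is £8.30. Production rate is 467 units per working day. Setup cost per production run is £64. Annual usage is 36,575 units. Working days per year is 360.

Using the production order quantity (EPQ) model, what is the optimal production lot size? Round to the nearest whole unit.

Daily demand d = 36,575/360 = 101.597; p = 467; 1 − d/p = 0.78245
EPQ = √(2DS / (H(1 − d/p)))
    = √(2 × 36,575 × 64 / (8.3 × 0.78245)) ≈ 849.04

849 units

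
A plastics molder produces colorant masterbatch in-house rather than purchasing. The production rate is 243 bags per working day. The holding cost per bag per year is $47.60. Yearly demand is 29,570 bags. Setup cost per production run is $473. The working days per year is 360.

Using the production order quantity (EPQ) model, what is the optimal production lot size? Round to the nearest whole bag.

d = 29,570/360 = 82.1389 bags/day;  effective holding cost H(1 − d/p) = 47.6·(1 − 82.1389/243) = 31.51024
Q* = √(2DS / H_eff) = √(2·29,570·473 / 31.51024) ≈ 942.20

942 bags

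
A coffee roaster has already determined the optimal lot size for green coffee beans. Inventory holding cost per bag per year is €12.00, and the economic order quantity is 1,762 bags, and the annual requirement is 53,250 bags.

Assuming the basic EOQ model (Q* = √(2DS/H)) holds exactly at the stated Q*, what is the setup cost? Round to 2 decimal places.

From Q* = √(2DS/H) ⇒ Q*² = 2DS/H.
S = Q²H / (2D) = 1,762² × 12 / (2 × 53,250) = 349.8190

€349.82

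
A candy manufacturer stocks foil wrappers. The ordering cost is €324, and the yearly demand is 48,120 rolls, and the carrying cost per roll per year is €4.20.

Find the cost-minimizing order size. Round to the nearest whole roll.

2,725 rolls

Q* = √(2·D·S / H) = √(2·48,120·324 / 4.2) = √7,424,228.6 ≈ 2,724.74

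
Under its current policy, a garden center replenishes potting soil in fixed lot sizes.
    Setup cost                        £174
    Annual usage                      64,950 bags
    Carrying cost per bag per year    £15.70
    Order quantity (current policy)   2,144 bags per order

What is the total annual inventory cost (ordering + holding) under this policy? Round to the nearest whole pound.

Ordering: D/Q × S = 64,950/2,144 × £174 = £5,271.13
Holding:  Q/2 × H = 2,144/2 × £15.7 = £16,830.40
Total = £5,271.13 + £16,830.40 = £22,101.53

£22,102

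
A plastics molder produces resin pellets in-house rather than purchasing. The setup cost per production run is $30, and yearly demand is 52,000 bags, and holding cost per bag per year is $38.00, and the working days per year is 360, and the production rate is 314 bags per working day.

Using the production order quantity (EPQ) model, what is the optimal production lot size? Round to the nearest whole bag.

d = 52,000/360 = 144.4444 bags/day;  effective holding cost H(1 − d/p) = 38·(1 − 144.4444/314) = 20.51946
Q* = √(2DS / H_eff) = √(2·52,000·30 / 20.51946) ≈ 389.94

390 bags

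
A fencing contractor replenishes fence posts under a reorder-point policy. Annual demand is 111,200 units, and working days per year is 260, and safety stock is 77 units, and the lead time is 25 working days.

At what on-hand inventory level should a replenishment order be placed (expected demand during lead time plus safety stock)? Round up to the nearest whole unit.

10,770 units

Daily demand d = 111,200 / 260 = 427.692 units/day
Demand during lead time = 427.692 × 25 = 10,692.31
Reorder point = 10,692.31 + 77 = 10,769.31 → round up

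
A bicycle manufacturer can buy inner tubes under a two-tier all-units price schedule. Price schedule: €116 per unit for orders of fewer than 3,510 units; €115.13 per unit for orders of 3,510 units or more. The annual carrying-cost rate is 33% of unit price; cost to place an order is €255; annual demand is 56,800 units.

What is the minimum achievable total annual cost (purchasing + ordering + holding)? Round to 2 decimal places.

€6,610,188.04

H₁ = 33%×€116 = €38.2800;  H₂ = 33%×€115.13 = €37.9929
EOQ₁ = √(2×56,800×255/38.2800) = 869.91  (< 3,510, feasible at tier 1)
EOQ₂ = √(2×56,800×255/37.9929) = 873.19  (< 3,510 → use Q = 3,510 at tier-2 price)
TC(tier 1 (EOQ₁), Q≈869.9) = €6,622,100.08
TC(tier 2, Q≈3,510.0) = €6,610,188.04
Minimum at tier 2: €6,610,188.04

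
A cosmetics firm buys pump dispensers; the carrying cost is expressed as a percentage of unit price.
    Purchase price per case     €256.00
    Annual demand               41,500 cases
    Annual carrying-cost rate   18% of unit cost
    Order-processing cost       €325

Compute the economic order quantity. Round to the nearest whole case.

765 cases

Carrying cost H = €256 × 18% = €46.0800/case/yr
2DS/H = 2·41,500·325/46.08 = 585,394.97
EOQ = √585,394.97 ≈ 765.11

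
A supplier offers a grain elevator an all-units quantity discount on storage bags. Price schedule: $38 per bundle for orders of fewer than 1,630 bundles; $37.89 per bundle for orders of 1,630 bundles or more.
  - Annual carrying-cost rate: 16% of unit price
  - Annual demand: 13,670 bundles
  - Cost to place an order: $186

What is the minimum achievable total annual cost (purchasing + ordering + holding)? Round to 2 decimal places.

$524,457.05

H₁ = 16%×$38 = $6.0800;  H₂ = 16%×$37.89 = $6.0624
EOQ₁ = √(2×13,670×186/6.0800) = 914.54  (< 1,630, feasible at tier 1)
EOQ₂ = √(2×13,670×186/6.0624) = 915.87  (< 1,630 → use Q = 1,630 at tier-2 price)
TC(tier 1 (EOQ₁), Q≈914.5) = $525,020.42
TC(tier 2, Q≈1,630.0) = $524,457.05
Minimum at tier 2: $524,457.05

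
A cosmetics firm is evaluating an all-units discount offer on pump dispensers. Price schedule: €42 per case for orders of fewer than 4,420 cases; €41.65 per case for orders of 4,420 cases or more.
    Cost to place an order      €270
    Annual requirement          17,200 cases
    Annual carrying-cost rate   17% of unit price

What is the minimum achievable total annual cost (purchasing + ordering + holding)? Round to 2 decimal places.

H₁ = 17%×€42 = €7.1400;  H₂ = 17%×€41.65 = €7.0805
EOQ₁ = √(2×17,200×270/7.1400) = 1,140.54  (< 4,420, feasible at tier 1)
EOQ₂ = √(2×17,200×270/7.0805) = 1,145.33  (< 4,420 → use Q = 4,420 at tier-2 price)
TC(tier 1 (EOQ₁), Q≈1,140.5) = €730,543.48
TC(tier 2, Q≈4,420.0) = €733,078.58
Minimum at tier 1 (EOQ₁): €730,543.48

€730,543.48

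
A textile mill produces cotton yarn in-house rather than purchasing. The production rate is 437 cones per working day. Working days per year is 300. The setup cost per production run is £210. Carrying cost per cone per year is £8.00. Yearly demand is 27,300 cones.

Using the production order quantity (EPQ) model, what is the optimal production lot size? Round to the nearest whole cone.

Daily demand d = 27,300/300 = 91.000; p = 437; 1 − d/p = 0.79176
EPQ = √(2DS / (H(1 − d/p)))
    = √(2 × 27,300 × 210 / (8 × 0.79176)) ≈ 1,345.44

1,345 cones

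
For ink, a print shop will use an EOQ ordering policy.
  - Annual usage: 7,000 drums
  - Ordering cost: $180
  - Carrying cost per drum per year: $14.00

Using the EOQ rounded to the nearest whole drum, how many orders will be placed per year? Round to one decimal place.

16.5 orders per year

EOQ = √(2DS/H) = √(2 × 7,000 × 180 / 14)
    = √(180,000.00) ≈ 424.26 → Q = 424
Orders per year = D/Q = 7,000 / 424 = 16.509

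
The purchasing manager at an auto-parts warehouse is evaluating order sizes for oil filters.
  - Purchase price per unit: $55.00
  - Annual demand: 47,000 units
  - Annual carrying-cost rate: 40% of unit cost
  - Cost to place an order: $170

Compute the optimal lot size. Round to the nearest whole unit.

852 units

Holding cost per unit per year: H = 40% × $55 = $22.0000
Optimal lot size Q* = (2 × 47,000 × $170 / $22)^½ ≈ 852.27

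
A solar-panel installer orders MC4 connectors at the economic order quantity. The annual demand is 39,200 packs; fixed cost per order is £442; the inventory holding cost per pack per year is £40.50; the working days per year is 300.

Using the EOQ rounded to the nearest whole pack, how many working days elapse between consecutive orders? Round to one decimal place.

7.1 days

Optimal lot size Q* = (2 × 39,200 × £442 / £40.5)^½ ≈ 925.00 → Q = 925 packs
Cycle time = (working days × Q)/D = (300 × 925) / 39,200 = 7.079 days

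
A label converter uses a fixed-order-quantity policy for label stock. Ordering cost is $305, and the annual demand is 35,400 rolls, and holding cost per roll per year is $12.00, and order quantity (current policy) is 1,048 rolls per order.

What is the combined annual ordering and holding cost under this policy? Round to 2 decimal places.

$16,590.48

Ordering: D/Q × S = 35,400/1,048 × $305 = $10,302.48
Holding:  Q/2 × H = 1,048/2 × $12 = $6,288.00
Total = $10,302.48 + $6,288.00 = $16,590.48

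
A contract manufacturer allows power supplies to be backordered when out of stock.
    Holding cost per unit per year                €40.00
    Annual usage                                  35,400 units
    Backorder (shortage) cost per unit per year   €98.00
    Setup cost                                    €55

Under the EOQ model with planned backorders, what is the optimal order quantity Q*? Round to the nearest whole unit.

Basic EOQ = √(2·35,400·55/40) = 312.010
Backorder adjustment √((H+b)/b) = √((40+98)/98) = 1.1867
Q* = 312.010 × 1.1867 ≈ 370.25

370 units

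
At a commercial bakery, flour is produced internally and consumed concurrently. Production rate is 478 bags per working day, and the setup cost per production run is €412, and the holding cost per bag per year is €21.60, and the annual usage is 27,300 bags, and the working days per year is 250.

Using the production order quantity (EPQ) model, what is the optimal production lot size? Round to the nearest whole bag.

Daily demand d = 27,300/250 = 109.200; p = 478; 1 − d/p = 0.77155
EPQ = √(2DS / (H(1 − d/p)))
    = √(2 × 27,300 × 412 / (21.6 × 0.77155)) ≈ 1,161.81

1,162 bags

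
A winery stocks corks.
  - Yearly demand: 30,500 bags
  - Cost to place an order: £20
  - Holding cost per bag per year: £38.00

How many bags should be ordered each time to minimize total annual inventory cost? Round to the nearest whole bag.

Q* = √(2·D·S / H) = √(2·30,500·20 / 38) = √32,105.3 ≈ 179.18

179 bags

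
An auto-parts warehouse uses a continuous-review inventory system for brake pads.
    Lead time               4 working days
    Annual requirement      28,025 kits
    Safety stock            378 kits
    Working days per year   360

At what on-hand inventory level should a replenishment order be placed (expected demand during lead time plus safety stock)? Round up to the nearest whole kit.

690 kits

Daily demand d = 28,025 / 360 = 77.847 kits/day
Demand during lead time = 77.847 × 4 = 311.39
Reorder point = 311.39 + 378 = 689.39 → round up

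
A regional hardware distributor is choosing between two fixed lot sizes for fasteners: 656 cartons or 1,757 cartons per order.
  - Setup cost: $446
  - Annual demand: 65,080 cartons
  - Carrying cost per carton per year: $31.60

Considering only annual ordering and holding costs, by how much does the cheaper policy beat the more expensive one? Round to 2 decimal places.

For each Q, cost = (D/Q)·S + (Q/2)·H.
TC(656) = (65,080/656)×446 + (656/2)×31.6 = $54,611.26
TC(1,757) = (65,080/1,757)×446 + (1,757/2)×31.6 = $44,280.62
Cheaper: Q = 1,757.  Difference = $10,330.64

$10,330.64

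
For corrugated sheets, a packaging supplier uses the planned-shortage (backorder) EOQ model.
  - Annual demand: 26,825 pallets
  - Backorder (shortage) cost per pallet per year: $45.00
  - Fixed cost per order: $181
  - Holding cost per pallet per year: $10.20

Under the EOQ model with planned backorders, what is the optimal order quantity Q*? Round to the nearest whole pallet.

Basic EOQ = √(2·26,825·181/10.2) = 975.717
Backorder adjustment √((H+b)/b) = √((10.2+45)/45) = 1.1075
Q* = 975.717 × 1.1075 ≈ 1,080.66

1,081 pallets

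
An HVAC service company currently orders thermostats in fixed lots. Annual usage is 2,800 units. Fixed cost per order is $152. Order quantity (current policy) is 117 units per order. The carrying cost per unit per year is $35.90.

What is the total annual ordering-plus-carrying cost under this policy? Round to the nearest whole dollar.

Orders/yr = 2,800/117 = 23.932; ordering cost = 23.932 × $152 = $3,637.61
Average inventory = 117/2 = 58.5; holding cost = 58.5 × $35.9 = $2,100.15
Total = $3,637.61 + $2,100.15 = $5,737.76

$5,738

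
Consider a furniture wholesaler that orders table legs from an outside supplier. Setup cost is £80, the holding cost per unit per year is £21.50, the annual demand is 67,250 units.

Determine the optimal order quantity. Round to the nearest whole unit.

EOQ = √(2DS/H) = √(2 × 67,250 × 80 / 21.5)
    = √(500,465.12) ≈ 707.44

707 units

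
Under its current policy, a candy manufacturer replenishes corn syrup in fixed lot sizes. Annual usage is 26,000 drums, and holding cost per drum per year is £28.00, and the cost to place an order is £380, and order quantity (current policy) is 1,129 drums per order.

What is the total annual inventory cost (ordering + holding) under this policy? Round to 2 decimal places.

£24,557.11

Annual ordering cost = (D/Q)·S = (26,000/1,129) × 380 = £8,751.11
Annual holding cost  = (Q/2)·H = (1,129/2) × 28 = £15,806.00
Total = £8,751.11 + £15,806.00 = £24,557.11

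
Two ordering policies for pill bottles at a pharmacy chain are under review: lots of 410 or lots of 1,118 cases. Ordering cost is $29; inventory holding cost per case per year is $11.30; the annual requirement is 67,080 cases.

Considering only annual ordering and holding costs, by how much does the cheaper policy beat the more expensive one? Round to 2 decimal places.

TC(Q) = (D/Q)S + (Q/2)H
TC(410) = (67,080/410)×29 + (410/2)×11.3 = $7,061.18
TC(1,118) = (67,080/1,118)×29 + (1,118/2)×11.3 = $8,056.70
Lots of 410 are cheaper by $995.52.

$995.52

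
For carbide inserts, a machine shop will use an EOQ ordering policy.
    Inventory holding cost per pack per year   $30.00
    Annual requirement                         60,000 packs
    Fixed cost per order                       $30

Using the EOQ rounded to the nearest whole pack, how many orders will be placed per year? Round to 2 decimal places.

EOQ = √(2DS/H) = √(2 × 60,000 × 30 / 30)
    = √(120,000.00) ≈ 346.41 → Q = 346
Orders per year = D/Q = 60,000 / 346 = 173.410

173.41 orders per year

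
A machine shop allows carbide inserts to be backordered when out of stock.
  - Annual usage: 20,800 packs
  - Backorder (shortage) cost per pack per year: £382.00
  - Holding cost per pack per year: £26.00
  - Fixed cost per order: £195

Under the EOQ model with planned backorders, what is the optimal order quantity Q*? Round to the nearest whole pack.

577 packs

Basic EOQ = √(2·20,800·195/26) = 558.570
Backorder adjustment √((H+b)/b) = √((26+382)/382) = 1.0335
Q* = 558.570 × 1.0335 ≈ 577.27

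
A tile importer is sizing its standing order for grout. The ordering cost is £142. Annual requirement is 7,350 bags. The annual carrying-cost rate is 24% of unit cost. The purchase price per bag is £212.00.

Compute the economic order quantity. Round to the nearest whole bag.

Carrying cost H = £212 × 24% = £50.8800/bag/yr
Q* = √(2·D·S / H) = √(2·7,350·142 / 50.88) = √41,025.9 ≈ 202.55

203 bags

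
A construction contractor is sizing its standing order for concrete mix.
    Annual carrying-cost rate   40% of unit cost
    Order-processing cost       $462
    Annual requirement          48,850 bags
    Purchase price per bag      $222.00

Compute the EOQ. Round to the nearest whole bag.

Carrying cost H = $222 × 40% = $88.8000/bag/yr
Q* = √(2·D·S / H) = √(2·48,850·462 / 88.8) = √508,304.1 ≈ 712.95

713 bags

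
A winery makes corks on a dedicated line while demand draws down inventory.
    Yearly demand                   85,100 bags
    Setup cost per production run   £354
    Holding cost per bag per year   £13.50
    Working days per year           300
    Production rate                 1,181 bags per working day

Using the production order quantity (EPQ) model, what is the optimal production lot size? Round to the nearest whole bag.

2,424 bags

Daily demand d = 85,100/300 = 283.667; p = 1181; 1 − d/p = 0.75981
EPQ = √(2DS / (H(1 − d/p)))
    = √(2 × 85,100 × 354 / (13.5 × 0.75981)) ≈ 2,423.61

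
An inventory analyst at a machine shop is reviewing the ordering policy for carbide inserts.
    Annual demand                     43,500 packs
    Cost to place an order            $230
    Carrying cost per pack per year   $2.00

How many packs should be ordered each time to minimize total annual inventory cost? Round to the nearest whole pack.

3,163 packs

2DS/H = 2·43,500·230/2 = 10,005,000.00
EOQ = √10,005,000.00 ≈ 3,163.07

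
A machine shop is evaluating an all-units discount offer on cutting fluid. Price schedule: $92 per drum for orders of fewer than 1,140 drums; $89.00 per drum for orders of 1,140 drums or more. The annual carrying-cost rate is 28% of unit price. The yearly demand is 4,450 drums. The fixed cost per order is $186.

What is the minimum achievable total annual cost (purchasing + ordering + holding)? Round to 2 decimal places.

$410,980.45

H₁ = 28%×$92 = $25.7600;  H₂ = 28%×$89.00 = $24.9200
EOQ₁ = √(2×4,450×186/25.7600) = 253.50  (< 1,140, feasible at tier 1)
EOQ₂ = √(2×4,450×186/24.9200) = 257.74  (< 1,140 → use Q = 1,140 at tier-2 price)
TC(tier 1 (EOQ₁), Q≈253.5) = $415,930.17
TC(tier 2, Q≈1,140.0) = $410,980.45
Minimum at tier 2: $410,980.45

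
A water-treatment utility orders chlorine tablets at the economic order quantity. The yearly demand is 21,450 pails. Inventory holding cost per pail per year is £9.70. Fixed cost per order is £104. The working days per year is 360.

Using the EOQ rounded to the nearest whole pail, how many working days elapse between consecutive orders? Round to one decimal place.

11.4 days

2DS/H = 2·21,450·104/9.7 = 459,958.76
EOQ = √459,958.76 ≈ 678.20 → Q = 678 pails
Cycle time = (working days × Q)/D = (360 × 678) / 21,450 = 11.379 days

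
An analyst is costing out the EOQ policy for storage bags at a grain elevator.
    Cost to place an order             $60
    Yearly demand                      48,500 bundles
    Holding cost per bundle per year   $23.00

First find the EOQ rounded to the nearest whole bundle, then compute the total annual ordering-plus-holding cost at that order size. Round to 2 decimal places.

$11,569.79

Optimal lot size Q* = (2 × 48,500 × $60 / $23)^½ ≈ 503.03 → Q = 503 bundles
Ordering: D/Q × S = 48,500/503 × $60 = $5,785.29
Holding:  Q/2 × H = 503/2 × $23 = $5,784.50
Total = $5,785.29 + $5,784.50 = $11,569.79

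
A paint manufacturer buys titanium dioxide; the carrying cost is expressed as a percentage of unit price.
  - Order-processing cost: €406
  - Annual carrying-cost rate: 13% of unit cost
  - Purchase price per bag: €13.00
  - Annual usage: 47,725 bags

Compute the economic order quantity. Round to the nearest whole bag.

4,789 bags

H = i·C = 0.13 × €13 = €1.6900 per bag-year
Optimal lot size Q* = (2 × 47,725 × €406 / €1.69)^½ ≈ 4,788.59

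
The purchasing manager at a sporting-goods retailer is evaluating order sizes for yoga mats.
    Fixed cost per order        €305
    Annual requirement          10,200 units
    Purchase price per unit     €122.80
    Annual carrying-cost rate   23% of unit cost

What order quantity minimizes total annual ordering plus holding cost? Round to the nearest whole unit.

469 units

H = i·C = 0.23 × €122.8 = €28.2440 per unit-year
Q* = √(2·D·S / H) = √(2·10,200·305 / 28.244) = √220,294.6 ≈ 469.36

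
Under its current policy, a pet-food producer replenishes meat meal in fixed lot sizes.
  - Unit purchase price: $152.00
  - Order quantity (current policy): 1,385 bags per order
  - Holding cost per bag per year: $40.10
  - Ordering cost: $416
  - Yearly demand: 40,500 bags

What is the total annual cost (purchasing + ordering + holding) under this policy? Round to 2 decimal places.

Ordering: D/Q × S = 40,500/1,385 × $416 = $12,164.62
Holding:  Q/2 × H = 1,385/2 × $40.1 = $27,769.25
Purchase cost = D·C = 40,500 × 152 = $6,156,000.00
Total = $12,164.62 + $27,769.25 + $6,156,000.00 = $6,195,933.87

$6,195,933.87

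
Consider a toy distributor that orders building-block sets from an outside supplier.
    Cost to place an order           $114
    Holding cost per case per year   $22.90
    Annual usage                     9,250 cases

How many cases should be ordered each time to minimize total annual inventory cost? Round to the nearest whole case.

Optimal lot size Q* = (2 × 9,250 × $114 / $22.9)^½ ≈ 303.47

303 cases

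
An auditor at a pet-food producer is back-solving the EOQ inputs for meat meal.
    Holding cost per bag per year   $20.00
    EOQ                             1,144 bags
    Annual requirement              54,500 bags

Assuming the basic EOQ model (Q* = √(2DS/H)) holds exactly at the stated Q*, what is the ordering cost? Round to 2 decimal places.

Since Q* = (2DS/H)^½, squaring gives Q*²·H = 2DS.
S = Q²H / (2D) = 1,144² × 20 / (2 × 54,500) = 240.1350

$240.14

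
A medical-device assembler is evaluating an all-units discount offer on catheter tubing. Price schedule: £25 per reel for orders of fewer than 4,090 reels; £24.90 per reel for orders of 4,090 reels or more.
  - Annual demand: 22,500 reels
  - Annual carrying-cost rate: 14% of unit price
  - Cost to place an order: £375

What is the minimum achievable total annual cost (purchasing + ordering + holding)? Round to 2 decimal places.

£569,441.83

H₁ = 14%×£25 = £3.5000;  H₂ = 14%×£24.90 = £3.4860
EOQ₁ = √(2×22,500×375/3.5000) = 2,195.78  (< 4,090, feasible at tier 1)
EOQ₂ = √(2×22,500×375/3.4860) = 2,200.18  (< 4,090 → use Q = 4,090 at tier-2 price)
TC(tier 1 (EOQ₁), Q≈2,195.8) = £570,185.21
TC(tier 2, Q≈4,090.0) = £569,441.83
Minimum at tier 2: £569,441.83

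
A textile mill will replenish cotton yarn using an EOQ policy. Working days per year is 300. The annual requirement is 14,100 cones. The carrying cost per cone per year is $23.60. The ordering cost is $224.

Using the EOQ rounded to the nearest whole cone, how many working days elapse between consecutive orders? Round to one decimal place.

Q* = √(2·D·S / H) = √(2·14,100·224 / 23.6) = √267,661.0 ≈ 517.36 → Q = 517 cones
Cycle time = (working days × Q)/D = (300 × 517) / 14,100 = 11.000 days

11.0 days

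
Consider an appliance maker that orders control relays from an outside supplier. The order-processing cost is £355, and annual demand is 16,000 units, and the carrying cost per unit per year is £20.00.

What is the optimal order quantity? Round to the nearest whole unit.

Optimal lot size Q* = (2 × 16,000 × £355 / £20)^½ ≈ 753.66

754 units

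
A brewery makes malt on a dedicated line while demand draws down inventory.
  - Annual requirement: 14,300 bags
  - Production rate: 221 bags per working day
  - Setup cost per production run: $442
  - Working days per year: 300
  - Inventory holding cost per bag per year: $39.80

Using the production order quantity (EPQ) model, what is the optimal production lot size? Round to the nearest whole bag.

636 bags

d = 14,300/300 = 47.6667 bags/day;  effective holding cost H(1 − d/p) = 39.8·(1 − 47.6667/221) = 31.21569
Q* = √(2DS / H_eff) = √(2·14,300·442 / 31.21569) ≈ 636.37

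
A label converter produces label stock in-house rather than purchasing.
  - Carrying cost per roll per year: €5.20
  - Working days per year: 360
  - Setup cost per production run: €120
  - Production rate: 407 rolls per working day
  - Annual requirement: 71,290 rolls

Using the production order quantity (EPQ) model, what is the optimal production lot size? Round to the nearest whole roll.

Daily demand d = 71,290/360 = 198.028; p = 407; 1 − d/p = 0.51345
EPQ = √(2DS / (H(1 − d/p)))
    = √(2 × 71,290 × 120 / (5.2 × 0.51345)) ≈ 2,531.46

2,531 rolls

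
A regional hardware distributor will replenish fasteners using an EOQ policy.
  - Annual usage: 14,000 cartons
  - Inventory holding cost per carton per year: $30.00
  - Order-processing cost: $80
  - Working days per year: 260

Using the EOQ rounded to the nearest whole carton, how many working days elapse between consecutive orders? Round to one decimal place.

Q* = √(2·D·S / H) = √(2·14,000·80 / 30) = √74,666.7 ≈ 273.25 → Q = 273 cartons
T = Q/D × 260 days = 273/14,000 × 260 = 5.070 days

5.1 days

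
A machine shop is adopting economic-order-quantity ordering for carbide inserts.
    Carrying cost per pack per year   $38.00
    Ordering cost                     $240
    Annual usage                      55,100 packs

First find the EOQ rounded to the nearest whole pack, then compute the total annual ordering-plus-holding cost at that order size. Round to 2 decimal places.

Q* = √(2·D·S / H) = √(2·55,100·240 / 38) = √696,000.0 ≈ 834.27 → Q = 834 packs
Ordering: D/Q × S = 55,100/834 × $240 = $15,856.12
Holding:  Q/2 × H = 834/2 × $38 = $15,846.00
Total = $15,856.12 + $15,846.00 = $31,702.12

$31,702.12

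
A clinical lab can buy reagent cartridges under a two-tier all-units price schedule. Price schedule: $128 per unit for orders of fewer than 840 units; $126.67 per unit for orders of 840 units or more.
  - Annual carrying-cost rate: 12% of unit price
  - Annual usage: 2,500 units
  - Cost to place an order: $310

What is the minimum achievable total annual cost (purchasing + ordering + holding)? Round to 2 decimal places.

$323,981.79

H₁ = 12%×$128 = $15.3600;  H₂ = 12%×$126.67 = $15.2004
EOQ₁ = √(2×2,500×310/15.3600) = 317.67  (< 840, feasible at tier 1)
EOQ₂ = √(2×2,500×310/15.2004) = 319.33  (< 840 → use Q = 840 at tier-2 price)
TC(tier 1 (EOQ₁), Q≈317.7) = $324,879.34
TC(tier 2, Q≈840.0) = $323,981.79
Minimum at tier 2: $323,981.79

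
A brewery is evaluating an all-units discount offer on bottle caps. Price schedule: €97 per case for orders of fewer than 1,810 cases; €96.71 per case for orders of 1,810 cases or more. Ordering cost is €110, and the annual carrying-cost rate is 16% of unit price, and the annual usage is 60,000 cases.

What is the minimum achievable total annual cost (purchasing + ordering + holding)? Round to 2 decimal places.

H₁ = 16%×€97 = €15.5200;  H₂ = 16%×€96.71 = €15.4736
EOQ₁ = √(2×60,000×110/15.5200) = 922.23  (< 1,810, feasible at tier 1)
EOQ₂ = √(2×60,000×110/15.4736) = 923.62  (< 1,810 → use Q = 1,810 at tier-2 price)
TC(tier 1 (EOQ₁), Q≈922.2) = €5,834,313.07
TC(tier 2, Q≈1,810.0) = €5,820,250.02
Minimum at tier 2: €5,820,250.02

€5,820,250.02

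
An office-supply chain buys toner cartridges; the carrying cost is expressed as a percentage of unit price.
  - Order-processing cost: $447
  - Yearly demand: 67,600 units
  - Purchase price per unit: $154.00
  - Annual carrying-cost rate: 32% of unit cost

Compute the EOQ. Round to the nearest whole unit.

Carrying cost H = $154 × 32% = $49.2800/unit/yr
2DS/H = 2·67,600·447/49.28 = 1,226,347.40
EOQ = √1,226,347.40 ≈ 1,107.41

1,107 units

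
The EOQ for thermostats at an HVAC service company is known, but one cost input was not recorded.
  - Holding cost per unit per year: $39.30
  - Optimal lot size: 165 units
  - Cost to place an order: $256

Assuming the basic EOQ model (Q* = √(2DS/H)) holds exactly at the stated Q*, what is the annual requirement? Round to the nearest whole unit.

2,090 units per year

Since Q* = (2DS/H)^½, squaring gives Q*²·H = 2DS.
D = Q²H / (2S) = 165² × 39.3 / (2 × 256) = 2,089.73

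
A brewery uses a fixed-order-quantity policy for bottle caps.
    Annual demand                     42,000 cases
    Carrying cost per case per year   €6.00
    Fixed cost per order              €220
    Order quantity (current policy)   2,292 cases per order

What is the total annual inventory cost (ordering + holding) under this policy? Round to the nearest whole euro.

Annual ordering cost = (D/Q)·S = (42,000/2,292) × 220 = €4,031.41
Annual holding cost  = (Q/2)·H = (2,292/2) × 6 = €6,876.00
Total = €4,031.41 + €6,876.00 = €10,907.41

€10,907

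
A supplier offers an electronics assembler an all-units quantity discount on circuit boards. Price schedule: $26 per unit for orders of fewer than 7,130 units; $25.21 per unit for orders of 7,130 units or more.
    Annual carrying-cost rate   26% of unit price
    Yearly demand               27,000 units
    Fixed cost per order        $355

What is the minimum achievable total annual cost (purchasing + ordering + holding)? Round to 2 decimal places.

H₁ = 26%×$26 = $6.7600;  H₂ = 26%×$25.21 = $6.5546
EOQ₁ = √(2×27,000×355/6.7600) = 1,683.98  (< 7,130, feasible at tier 1)
EOQ₂ = √(2×27,000×355/6.5546) = 1,710.16  (< 7,130 → use Q = 7,130 at tier-2 price)
TC(tier 1 (EOQ₁), Q≈1,684.0) = $713,383.73
TC(tier 2, Q≈7,130.0) = $705,381.47
Minimum at tier 2: $705,381.47

$705,381.47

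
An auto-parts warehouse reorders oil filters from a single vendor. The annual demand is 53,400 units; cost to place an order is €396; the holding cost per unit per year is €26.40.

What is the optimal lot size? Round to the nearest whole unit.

1,266 units

EOQ = √(2DS/H) = √(2 × 53,400 × 396 / 26.4)
    = √(1,602,000.00) ≈ 1,265.70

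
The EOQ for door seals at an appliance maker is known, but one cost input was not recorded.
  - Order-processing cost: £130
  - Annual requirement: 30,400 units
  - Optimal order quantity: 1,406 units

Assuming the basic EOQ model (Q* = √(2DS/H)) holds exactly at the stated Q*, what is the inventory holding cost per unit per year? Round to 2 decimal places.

£4.00

EOQ relation: Q² = 2DS/H, so rearrange for the unknown.
H = 2DS / Q² = 2 × 30,400 × 130 / 1,406² = 3.9983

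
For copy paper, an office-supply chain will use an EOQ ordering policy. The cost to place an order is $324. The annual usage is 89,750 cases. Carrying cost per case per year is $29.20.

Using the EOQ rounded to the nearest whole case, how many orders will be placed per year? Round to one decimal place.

EOQ = √(2DS/H) = √(2 × 89,750 × 324 / 29.2)
    = √(1,991,712.33) ≈ 1,411.28 → Q = 1,411
N = D/Q = 89,750/1,411 ≈ 63.607 orders/yr

63.6 orders per year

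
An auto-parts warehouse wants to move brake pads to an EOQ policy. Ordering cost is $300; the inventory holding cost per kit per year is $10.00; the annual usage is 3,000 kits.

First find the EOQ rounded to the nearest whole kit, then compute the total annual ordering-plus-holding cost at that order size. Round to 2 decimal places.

$4,242.64

2DS/H = 2·3,000·300/10 = 180,000.00
EOQ = √180,000.00 ≈ 424.26 → Q = 424 kits
Orders/yr = 3,000/424 = 7.075; ordering cost = 7.075 × $300 = $2,122.64
Average inventory = 424/2 = 212; holding cost = 212 × $10 = $2,120.00
Total = $2,122.64 + $2,120.00 = $4,242.64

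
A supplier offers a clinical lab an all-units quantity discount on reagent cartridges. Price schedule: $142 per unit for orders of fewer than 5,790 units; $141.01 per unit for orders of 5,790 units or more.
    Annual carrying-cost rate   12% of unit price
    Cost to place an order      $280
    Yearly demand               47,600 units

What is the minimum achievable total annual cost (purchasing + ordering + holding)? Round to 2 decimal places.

H₁ = 12%×$142 = $17.0400;  H₂ = 12%×$141.01 = $16.9212
EOQ₁ = √(2×47,600×280/17.0400) = 1,250.73  (< 5,790, feasible at tier 1)
EOQ₂ = √(2×47,600×280/16.9212) = 1,255.11  (< 5,790 → use Q = 5,790 at tier-2 price)
TC(tier 1 (EOQ₁), Q≈1,250.7) = $6,780,512.40
TC(tier 2, Q≈5,790.0) = $6,763,364.77
Minimum at tier 2: $6,763,364.77

$6,763,364.77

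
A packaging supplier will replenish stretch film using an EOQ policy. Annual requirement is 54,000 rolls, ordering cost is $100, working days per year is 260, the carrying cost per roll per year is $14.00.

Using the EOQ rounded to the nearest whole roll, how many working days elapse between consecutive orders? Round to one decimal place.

4.2 days

Optimal lot size Q* = (2 × 54,000 × $100 / $14)^½ ≈ 878.31 → Q = 878 rolls
Days between orders = 260 / (D/Q) = 260 / 61.503 ≈ 4.227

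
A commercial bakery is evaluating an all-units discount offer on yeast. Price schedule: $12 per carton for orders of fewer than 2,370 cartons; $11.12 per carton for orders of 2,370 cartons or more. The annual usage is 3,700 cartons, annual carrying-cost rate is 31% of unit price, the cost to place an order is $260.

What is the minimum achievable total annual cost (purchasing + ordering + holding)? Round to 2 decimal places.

H₁ = 31%×$12 = $3.7200;  H₂ = 31%×$11.12 = $3.4472
EOQ₁ = √(2×3,700×260/3.7200) = 719.17  (< 2,370, feasible at tier 1)
EOQ₂ = √(2×3,700×260/3.4472) = 747.08  (< 2,370 → use Q = 2,370 at tier-2 price)
TC(tier 1 (EOQ₁), Q≈719.2) = $47,075.31
TC(tier 2, Q≈2,370.0) = $45,634.84
Minimum at tier 2: $45,634.84

$45,634.84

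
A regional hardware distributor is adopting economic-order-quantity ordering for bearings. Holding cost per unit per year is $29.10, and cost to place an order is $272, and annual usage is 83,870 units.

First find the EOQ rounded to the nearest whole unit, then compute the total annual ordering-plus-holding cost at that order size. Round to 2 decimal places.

2DS/H = 2·83,870·272/29.1 = 1,567,879.04
EOQ = √1,567,879.04 ≈ 1,252.15 → Q = 1,252 units
Orders/yr = 83,870/1,252 = 66.989; ordering cost = 66.989 × $272 = $18,220.96
Average inventory = 1,252/2 = 626; holding cost = 626 × $29.1 = $18,216.60
Total = $18,220.96 + $18,216.60 = $36,437.56

$36,437.56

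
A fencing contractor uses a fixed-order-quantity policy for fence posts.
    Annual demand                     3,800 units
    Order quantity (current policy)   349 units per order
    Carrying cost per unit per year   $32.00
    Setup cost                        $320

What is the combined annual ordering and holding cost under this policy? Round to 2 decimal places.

$9,068.24

Annual ordering cost = (D/Q)·S = (3,800/349) × 320 = $3,484.24
Annual holding cost  = (Q/2)·H = (349/2) × 32 = $5,584.00
Total = $3,484.24 + $5,584.00 = $9,068.24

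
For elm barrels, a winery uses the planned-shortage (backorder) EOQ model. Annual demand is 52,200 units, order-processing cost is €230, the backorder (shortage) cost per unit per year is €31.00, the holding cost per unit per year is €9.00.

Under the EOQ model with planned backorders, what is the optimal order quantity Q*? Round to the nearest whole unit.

1,855 units

Q* = √(2DS/H) · √((H + b)/b)
   = √(2 × 52,200 × 230 / 9) · √((9 + 31) / 31)
   = 1,633.401 × 1.1359 ≈ 1,855.42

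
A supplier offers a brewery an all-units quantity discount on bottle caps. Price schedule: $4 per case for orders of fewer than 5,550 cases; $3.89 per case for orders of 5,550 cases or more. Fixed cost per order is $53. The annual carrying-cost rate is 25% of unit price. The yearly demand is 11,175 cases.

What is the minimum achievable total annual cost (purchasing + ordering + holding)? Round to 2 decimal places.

$45,788.37

H₁ = 25%×$4 = $1.0000;  H₂ = 25%×$3.89 = $0.9725
EOQ₁ = √(2×11,175×53/1.0000) = 1,088.37  (< 5,550, feasible at tier 1)
EOQ₂ = √(2×11,175×53/0.9725) = 1,103.65  (< 5,550 → use Q = 5,550 at tier-2 price)
TC(tier 1 (EOQ₁), Q≈1,088.4) = $45,788.37
TC(tier 2, Q≈5,550.0) = $46,276.15
Minimum at tier 1 (EOQ₁): $45,788.37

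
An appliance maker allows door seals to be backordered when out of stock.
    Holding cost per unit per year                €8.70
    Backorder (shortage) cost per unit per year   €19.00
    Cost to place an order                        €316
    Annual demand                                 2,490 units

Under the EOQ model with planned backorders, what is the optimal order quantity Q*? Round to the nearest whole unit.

514 units

Basic EOQ = √(2·2,490·316/8.7) = 425.303
Backorder adjustment √((H+b)/b) = √((8.7+19)/19) = 1.2074
Q* = 425.303 × 1.2074 ≈ 513.53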